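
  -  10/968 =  - 1 + 479/484= - 0.01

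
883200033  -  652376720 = 230823313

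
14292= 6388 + 7904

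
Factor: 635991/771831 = 3^( - 1)*191^(  -  1) * 449^( - 1 )*211997^1 = 211997/257277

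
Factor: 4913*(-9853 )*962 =-46568293018 = - 2^1 * 13^1*17^3*37^1*59^1*167^1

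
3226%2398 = 828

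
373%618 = 373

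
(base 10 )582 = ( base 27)lf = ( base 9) 716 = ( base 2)1001000110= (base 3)210120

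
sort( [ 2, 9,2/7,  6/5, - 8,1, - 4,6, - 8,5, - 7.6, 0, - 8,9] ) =[ - 8,-8, - 8, - 7.6, - 4, 0,2/7,1,6/5,2,  5,6, 9 , 9]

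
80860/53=80860/53 = 1525.66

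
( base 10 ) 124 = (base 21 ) 5J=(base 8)174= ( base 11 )103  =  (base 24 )54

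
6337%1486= 393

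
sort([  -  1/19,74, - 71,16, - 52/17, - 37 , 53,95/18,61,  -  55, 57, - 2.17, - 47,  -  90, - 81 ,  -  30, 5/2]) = [-90,-81, - 71,-55,  -  47,  -  37 ,-30, -52/17,  -  2.17, - 1/19, 5/2, 95/18, 16, 53  ,  57, 61,  74]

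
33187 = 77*431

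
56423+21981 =78404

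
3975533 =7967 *499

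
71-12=59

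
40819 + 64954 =105773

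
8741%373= 162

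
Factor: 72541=7^1*43^1*241^1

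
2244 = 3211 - 967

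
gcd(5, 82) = 1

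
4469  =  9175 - 4706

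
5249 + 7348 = 12597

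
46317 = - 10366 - -56683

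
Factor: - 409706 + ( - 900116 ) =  - 2^1*19^1*34469^1 = -  1309822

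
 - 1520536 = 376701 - 1897237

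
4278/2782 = 2139/1391 = 1.54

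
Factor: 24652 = 2^2*6163^1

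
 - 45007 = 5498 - 50505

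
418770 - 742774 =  - 324004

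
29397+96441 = 125838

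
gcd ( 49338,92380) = 2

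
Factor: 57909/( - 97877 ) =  - 3^1*13^( - 1)*97^1*199^1*7529^ ( - 1 ) 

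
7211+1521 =8732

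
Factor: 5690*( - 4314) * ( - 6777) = 166352714820 = 2^2*3^4*5^1 * 251^1*569^1*719^1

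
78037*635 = 49553495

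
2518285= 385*6541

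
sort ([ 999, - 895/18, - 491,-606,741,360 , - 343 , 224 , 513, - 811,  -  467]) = [-811,-606, - 491,-467, - 343, - 895/18,224 , 360,513,  741 , 999]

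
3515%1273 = 969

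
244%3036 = 244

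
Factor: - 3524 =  - 2^2*881^1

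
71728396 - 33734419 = 37993977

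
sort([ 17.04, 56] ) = [17.04 , 56]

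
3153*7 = 22071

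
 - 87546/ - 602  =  43773/301 = 145.43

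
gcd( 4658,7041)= 1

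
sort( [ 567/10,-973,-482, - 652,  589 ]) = [ - 973, - 652, - 482 , 567/10, 589]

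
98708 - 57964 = 40744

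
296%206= 90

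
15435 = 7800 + 7635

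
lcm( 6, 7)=42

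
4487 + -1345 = 3142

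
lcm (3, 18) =18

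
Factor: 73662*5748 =2^3*3^2*479^1 * 12277^1  =  423409176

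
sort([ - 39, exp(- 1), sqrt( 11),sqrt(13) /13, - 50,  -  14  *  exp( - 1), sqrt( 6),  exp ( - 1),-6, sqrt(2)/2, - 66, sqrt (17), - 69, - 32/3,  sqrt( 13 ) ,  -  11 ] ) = [ - 69, - 66,- 50 , - 39,-11, - 32/3 , - 6, - 14*exp ( - 1) , sqrt( 13 )/13,  exp( - 1 ), exp(-1 ),  sqrt( 2)/2, sqrt( 6 ), sqrt (11),sqrt( 13 ), sqrt(17 )]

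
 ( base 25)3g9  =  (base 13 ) 1069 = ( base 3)10010121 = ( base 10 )2284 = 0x8ec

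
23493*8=187944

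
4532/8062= 2266/4031 = 0.56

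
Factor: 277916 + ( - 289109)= -3^1*7^1*13^1*41^1 = -11193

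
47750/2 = 23875 =23875.00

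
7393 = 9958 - 2565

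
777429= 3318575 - 2541146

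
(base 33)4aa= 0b1001001011000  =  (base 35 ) 3t6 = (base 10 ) 4696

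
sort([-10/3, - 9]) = [ - 9, - 10/3]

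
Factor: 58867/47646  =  2^ ( - 1)*3^( - 2)*37^2*43^1*2647^(-1)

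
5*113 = 565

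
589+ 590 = 1179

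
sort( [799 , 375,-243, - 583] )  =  [-583,  -  243,  375, 799]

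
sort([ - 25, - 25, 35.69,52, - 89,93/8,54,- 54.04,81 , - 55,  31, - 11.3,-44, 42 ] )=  [ - 89, - 55, - 54.04, - 44, - 25, - 25, - 11.3,93/8, 31,35.69,42  ,  52, 54,81 ] 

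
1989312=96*20722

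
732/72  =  61/6  =  10.17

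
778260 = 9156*85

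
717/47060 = 717/47060 = 0.02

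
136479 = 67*2037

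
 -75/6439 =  - 75/6439 = -0.01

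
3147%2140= 1007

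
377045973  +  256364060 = 633410033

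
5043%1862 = 1319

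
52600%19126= 14348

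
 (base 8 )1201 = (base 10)641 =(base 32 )K1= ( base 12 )455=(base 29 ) M3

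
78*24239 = 1890642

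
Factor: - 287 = - 7^1* 41^1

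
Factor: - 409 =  - 409^1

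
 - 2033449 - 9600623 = -11634072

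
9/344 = 9/344  =  0.03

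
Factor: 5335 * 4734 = 25255890 = 2^1 * 3^2*5^1*11^1*97^1*263^1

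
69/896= 69/896 =0.08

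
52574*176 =9253024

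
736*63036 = 46394496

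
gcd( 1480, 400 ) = 40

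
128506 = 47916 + 80590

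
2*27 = 54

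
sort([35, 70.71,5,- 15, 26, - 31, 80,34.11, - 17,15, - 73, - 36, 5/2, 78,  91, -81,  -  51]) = [ - 81, - 73, - 51, - 36, - 31 , - 17 ,  -  15, 5/2, 5, 15,26,34.11, 35,70.71,78 , 80, 91]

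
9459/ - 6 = -3153/2  =  - 1576.50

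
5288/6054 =2644/3027 = 0.87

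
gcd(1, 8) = 1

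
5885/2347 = 5885/2347=2.51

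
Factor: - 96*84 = -8064 = -2^7 * 3^2*7^1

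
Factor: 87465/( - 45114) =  - 29155/15038  =  - 2^( - 1 )*5^1*7^3*17^1*73^( - 1 )*103^(-1)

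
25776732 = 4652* 5541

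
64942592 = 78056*832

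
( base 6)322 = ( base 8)172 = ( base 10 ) 122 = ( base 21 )5h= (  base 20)62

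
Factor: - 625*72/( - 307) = 2^3 *3^2*5^4*307^(- 1)= 45000/307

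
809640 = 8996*90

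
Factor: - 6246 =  - 2^1*3^2*347^1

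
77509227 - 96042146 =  - 18532919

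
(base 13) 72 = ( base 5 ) 333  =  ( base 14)69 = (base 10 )93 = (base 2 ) 1011101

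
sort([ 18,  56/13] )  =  [56/13,18]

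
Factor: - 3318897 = -3^1* 229^1*4831^1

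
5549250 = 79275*70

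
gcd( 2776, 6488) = 8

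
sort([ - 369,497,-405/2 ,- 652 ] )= [ -652, - 369  ,-405/2, 497 ]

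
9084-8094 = 990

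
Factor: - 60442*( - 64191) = 2^1*3^1 * 47^1*643^1 * 21397^1 =3879832422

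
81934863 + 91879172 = 173814035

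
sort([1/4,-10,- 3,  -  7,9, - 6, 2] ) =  [ - 10,  -  7, - 6, - 3,1/4,2  ,  9 ]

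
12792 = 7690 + 5102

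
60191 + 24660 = 84851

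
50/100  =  1/2 = 0.50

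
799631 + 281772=1081403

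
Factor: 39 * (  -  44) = - 2^2*3^1 * 11^1*13^1 = - 1716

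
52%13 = 0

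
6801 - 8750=-1949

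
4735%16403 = 4735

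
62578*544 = 34042432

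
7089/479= 14 + 383/479 = 14.80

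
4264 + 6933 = 11197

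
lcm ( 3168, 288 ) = 3168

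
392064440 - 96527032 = 295537408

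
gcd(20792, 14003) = 1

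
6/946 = 3/473 = 0.01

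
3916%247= 211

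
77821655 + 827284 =78648939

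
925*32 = 29600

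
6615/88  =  6615/88  =  75.17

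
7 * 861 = 6027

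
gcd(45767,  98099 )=1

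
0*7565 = 0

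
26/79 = 26/79 = 0.33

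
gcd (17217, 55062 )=9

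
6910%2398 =2114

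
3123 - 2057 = 1066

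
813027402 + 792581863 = 1605609265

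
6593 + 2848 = 9441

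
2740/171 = 2740/171 = 16.02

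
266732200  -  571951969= -305219769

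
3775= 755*5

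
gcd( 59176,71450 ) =2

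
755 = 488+267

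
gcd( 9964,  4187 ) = 53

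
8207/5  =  8207/5 = 1641.40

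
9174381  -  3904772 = 5269609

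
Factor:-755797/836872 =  - 2^(  -  3)*7^1*73^( -1)*1433^(-1 )*107971^1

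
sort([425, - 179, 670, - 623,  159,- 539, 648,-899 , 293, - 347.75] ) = [ - 899, - 623, - 539, - 347.75, - 179, 159,293, 425, 648 , 670 ] 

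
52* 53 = 2756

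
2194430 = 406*5405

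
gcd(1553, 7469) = 1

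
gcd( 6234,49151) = 1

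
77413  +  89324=166737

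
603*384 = 231552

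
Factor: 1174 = 2^1*587^1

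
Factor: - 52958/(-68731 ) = 2^1*13^ ( -1 ) * 17^( - 1) * 311^( - 1)*26479^1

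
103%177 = 103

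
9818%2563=2129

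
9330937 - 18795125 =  - 9464188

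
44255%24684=19571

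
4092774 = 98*41763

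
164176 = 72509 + 91667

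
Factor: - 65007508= - 2^2*149^1*109073^1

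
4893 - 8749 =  -3856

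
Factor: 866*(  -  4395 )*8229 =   -  2^1*3^2*5^1*13^1*211^1* 293^1*433^1= - 31320150030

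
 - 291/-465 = 97/155 = 0.63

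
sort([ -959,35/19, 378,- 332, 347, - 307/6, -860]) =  [ - 959, - 860, - 332,  -  307/6,35/19,347, 378 ]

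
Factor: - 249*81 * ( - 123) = 3^6 * 41^1*83^1 = 2480787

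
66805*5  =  334025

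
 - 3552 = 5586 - 9138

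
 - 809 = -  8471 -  -7662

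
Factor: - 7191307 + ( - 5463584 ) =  - 3^2*47^1*29917^1= - 12654891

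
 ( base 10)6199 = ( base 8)14067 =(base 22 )CHH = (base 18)1127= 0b1100000110111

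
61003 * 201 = 12261603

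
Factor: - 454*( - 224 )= 101696= 2^6*7^1*227^1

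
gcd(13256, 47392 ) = 8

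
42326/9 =42326/9 = 4702.89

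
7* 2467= 17269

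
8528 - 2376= 6152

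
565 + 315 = 880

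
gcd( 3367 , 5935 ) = 1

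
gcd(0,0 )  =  0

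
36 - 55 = -19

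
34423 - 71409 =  - 36986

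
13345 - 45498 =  - 32153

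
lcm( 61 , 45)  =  2745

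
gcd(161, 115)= 23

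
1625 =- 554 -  - 2179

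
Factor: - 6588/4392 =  - 3/2 = -2^( - 1)*3^1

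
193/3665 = 193/3665 = 0.05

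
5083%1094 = 707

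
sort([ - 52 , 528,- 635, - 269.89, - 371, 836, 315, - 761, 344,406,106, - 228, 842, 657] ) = [ -761, - 635, - 371,-269.89, -228,-52,106, 315, 344,406, 528,657,836 , 842] 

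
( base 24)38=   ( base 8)120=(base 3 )2222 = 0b1010000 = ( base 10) 80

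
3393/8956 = 3393/8956 = 0.38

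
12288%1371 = 1320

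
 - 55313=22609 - 77922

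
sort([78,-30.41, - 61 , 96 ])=[ - 61, - 30.41,78 , 96]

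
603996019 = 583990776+20005243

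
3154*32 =100928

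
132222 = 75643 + 56579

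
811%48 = 43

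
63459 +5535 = 68994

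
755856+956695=1712551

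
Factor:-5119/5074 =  - 2^(-1)*43^(-1) *59^( - 1 ) *5119^1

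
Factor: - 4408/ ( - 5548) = 2^1*29^1*73^( - 1 ) = 58/73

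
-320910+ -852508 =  - 1173418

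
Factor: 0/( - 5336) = 0= 0^1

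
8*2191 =17528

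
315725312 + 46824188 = 362549500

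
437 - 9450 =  - 9013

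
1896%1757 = 139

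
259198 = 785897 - 526699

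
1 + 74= 75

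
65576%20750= 3326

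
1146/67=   1146/67 =17.10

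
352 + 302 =654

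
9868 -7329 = 2539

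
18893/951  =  18893/951=19.87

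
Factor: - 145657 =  - 113^1*1289^1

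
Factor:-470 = -2^1*5^1*47^1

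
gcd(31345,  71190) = 5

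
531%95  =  56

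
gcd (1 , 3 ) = 1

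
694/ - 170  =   - 347/85 =-  4.08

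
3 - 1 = 2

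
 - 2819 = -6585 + 3766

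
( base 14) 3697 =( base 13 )445c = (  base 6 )112101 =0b10010101000101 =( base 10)9541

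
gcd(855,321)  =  3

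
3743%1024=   671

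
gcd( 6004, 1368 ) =76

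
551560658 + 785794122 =1337354780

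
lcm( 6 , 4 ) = 12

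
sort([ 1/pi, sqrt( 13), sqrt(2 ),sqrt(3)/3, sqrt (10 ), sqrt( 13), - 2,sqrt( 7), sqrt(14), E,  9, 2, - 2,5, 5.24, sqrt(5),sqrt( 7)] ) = [ - 2,- 2 , 1/pi, sqrt(3) /3, sqrt (2), 2 , sqrt(5), sqrt(7),sqrt( 7), E,sqrt(10), sqrt(13 ),sqrt(13), sqrt( 14 ),5, 5.24,9 ]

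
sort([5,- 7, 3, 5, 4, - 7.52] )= [-7.52,-7, 3, 4,5,5 ] 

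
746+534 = 1280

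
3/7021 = 3/7021 = 0.00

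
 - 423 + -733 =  - 1156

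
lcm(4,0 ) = 0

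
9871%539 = 169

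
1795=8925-7130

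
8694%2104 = 278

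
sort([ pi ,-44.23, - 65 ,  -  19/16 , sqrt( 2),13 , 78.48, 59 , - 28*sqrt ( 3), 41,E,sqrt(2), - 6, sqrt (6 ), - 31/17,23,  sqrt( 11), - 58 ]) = [-65, - 58,-28* sqrt ( 3), - 44.23, - 6, - 31/17, - 19/16,sqrt ( 2), sqrt( 2 ),  sqrt( 6) , E, pi, sqrt( 11 ),13, 23,  41 , 59 , 78.48]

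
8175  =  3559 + 4616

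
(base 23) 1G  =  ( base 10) 39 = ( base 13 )30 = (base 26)1D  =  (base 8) 47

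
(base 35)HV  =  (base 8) 1162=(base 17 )22E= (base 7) 1553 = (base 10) 626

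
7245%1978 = 1311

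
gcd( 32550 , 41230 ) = 2170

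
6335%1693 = 1256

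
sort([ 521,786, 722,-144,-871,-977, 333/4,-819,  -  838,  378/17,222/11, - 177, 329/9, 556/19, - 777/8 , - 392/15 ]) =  [-977, - 871,  -  838,-819,- 177, - 144  , -777/8, - 392/15,222/11,378/17,556/19,329/9,  333/4,521, 722, 786]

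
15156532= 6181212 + 8975320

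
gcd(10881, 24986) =403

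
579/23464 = 579/23464 = 0.02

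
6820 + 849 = 7669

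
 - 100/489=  - 100/489 = - 0.20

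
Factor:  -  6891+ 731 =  - 6160 = -2^4*5^1*7^1*11^1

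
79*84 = 6636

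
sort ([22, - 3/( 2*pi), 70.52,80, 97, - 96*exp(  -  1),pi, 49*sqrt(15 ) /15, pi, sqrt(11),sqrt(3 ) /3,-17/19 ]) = [ - 96*exp(  -  1), - 17/19, - 3/(2*pi ),sqrt ( 3) /3,pi,pi,sqrt(11),  49*sqrt(15)/15,22,70.52,80,97 ]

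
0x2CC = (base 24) 15k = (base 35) kg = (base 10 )716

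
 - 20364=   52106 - 72470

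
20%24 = 20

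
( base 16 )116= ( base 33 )8e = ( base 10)278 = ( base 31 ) 8U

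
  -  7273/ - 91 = 79 + 12/13 = 79.92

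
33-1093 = - 1060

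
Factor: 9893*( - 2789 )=-27591577  =  - 13^1*761^1*2789^1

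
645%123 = 30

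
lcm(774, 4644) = 4644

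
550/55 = 10 = 10.00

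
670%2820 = 670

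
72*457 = 32904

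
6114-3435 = 2679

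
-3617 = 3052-6669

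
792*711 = 563112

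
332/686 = 166/343 = 0.48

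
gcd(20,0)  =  20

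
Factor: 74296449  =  3^2*2423^1*3407^1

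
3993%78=15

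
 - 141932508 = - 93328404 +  - 48604104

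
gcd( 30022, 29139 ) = 883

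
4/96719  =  4/96719 = 0.00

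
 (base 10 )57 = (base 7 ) 111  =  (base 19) 30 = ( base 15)3C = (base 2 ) 111001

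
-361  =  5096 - 5457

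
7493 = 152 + 7341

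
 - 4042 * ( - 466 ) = 1883572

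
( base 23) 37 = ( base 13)5b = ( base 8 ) 114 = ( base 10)76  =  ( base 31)2E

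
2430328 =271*8968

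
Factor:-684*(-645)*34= 2^3*3^3*5^1*17^1*19^1*43^1 = 15000120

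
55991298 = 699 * 80102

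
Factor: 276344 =2^3* 34543^1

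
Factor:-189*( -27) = 5103 = 3^6*7^1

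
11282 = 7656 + 3626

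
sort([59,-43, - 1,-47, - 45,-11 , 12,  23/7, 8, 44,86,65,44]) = [ - 47,  -  45,- 43 ,- 11, - 1, 23/7,8, 12,44,44,59,  65,86 ]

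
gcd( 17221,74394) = 1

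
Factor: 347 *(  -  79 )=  - 79^1*347^1 = - 27413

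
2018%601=215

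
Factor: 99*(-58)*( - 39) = 2^1 * 3^3*11^1*13^1*29^1 = 223938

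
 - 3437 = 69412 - 72849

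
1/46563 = 1/46563 = 0.00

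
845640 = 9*93960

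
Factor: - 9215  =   - 5^1* 19^1 * 97^1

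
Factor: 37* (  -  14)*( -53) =27454 =2^1*7^1 * 37^1 * 53^1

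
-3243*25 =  - 81075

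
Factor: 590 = 2^1*5^1*59^1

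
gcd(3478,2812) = 74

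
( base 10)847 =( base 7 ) 2320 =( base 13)502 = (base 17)2fe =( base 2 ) 1101001111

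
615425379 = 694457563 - 79032184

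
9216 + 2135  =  11351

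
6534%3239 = 56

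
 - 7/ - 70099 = 7/70099 = 0.00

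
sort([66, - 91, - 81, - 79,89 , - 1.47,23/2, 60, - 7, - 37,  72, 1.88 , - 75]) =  [ - 91, - 81,- 79,  -  75, - 37, - 7, - 1.47,1.88,23/2 , 60,66, 72, 89 ]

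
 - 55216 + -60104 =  - 115320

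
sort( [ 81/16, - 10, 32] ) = [ - 10,81/16, 32]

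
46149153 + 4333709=50482862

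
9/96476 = 9/96476 = 0.00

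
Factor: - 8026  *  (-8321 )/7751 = 2^1*23^(-1)*53^1*157^1*337^ (-1 )*4013^1= 66784346/7751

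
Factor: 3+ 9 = 2^2*3^1=12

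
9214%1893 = 1642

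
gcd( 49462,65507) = 1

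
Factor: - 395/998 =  - 2^( - 1)*5^1 * 79^1*499^(-1)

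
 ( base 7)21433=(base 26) 7O9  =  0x14F5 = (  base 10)5365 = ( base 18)GA1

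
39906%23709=16197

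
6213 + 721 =6934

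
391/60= 6  +  31/60 =6.52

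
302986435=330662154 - 27675719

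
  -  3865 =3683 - 7548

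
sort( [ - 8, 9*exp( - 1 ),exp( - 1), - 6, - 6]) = [ - 8, - 6, - 6,exp(-1 ) , 9*exp ( - 1 )]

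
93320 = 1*93320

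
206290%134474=71816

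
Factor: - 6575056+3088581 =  - 5^2*139459^1 = - 3486475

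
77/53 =77/53 = 1.45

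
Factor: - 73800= - 2^3*3^2*5^2*41^1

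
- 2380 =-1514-866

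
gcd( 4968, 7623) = 9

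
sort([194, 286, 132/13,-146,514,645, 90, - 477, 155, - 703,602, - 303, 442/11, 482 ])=[-703,  -  477,-303, - 146 , 132/13,442/11,90, 155 , 194, 286, 482, 514, 602, 645] 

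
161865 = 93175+68690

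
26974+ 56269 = 83243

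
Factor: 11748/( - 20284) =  - 267/461 = - 3^1 * 89^1 * 461^( - 1 ) 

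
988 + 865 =1853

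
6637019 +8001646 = 14638665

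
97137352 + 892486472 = 989623824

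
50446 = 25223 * 2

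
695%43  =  7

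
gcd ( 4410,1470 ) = 1470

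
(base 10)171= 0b10101011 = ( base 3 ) 20100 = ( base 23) 7a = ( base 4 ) 2223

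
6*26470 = 158820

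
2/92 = 1/46 = 0.02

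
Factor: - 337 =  - 337^1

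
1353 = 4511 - 3158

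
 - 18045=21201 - 39246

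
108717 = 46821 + 61896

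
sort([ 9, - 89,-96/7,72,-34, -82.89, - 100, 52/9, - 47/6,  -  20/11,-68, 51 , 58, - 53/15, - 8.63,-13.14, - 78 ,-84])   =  [ - 100  , - 89, - 84,  -  82.89,  -  78, - 68, - 34, - 96/7, - 13.14, - 8.63, - 47/6, - 53/15, - 20/11, 52/9,9, 51, 58, 72 ]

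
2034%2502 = 2034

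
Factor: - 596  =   - 2^2*149^1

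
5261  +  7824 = 13085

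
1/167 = 1/167 = 0.01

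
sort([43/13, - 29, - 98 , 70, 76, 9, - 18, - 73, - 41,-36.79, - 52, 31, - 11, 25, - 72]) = [ - 98,-73, - 72, - 52,-41, - 36.79, - 29, - 18, - 11 , 43/13,  9,25, 31, 70,76] 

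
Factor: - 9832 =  - 2^3*1229^1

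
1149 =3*383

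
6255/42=148 + 13/14 = 148.93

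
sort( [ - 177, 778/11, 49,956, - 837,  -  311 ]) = [ - 837 , - 311, - 177,49,778/11,956 ]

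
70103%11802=11093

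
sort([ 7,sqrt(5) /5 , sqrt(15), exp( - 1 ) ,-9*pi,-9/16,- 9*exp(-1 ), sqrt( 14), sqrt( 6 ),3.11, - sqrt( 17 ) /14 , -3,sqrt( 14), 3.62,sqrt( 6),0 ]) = [ - 9*pi, - 9*exp( - 1 ), - 3,-9/16,-sqrt( 17 )/14, 0, exp( - 1 ), sqrt( 5 )/5, sqrt(6), sqrt( 6 ), 3.11,3.62, sqrt( 14), sqrt( 14),sqrt( 15), 7]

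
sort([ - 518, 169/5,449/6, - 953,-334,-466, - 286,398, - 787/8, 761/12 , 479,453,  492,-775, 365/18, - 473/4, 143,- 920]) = [ - 953, - 920,- 775, - 518  ,- 466, - 334,- 286, -473/4, - 787/8 , 365/18,  169/5, 761/12, 449/6,143, 398, 453,479, 492]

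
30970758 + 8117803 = 39088561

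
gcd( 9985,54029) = 1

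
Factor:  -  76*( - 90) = 6840 = 2^3*3^2*5^1*19^1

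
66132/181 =365 + 67/181 = 365.37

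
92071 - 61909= 30162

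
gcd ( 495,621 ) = 9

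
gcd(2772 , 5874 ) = 66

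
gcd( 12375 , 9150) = 75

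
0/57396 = 0 = 0.00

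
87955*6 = 527730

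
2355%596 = 567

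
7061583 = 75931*93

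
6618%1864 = 1026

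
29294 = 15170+14124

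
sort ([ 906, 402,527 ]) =[402, 527 , 906 ]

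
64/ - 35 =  - 64/35 = - 1.83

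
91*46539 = 4235049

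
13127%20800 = 13127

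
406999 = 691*589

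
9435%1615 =1360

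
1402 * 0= 0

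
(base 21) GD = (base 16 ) 15D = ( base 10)349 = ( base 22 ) fj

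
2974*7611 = 22635114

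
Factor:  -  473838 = - 2^1 * 3^1*151^1* 523^1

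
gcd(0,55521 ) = 55521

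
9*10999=98991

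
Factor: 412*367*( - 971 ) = -146819084 = - 2^2*103^1*367^1*971^1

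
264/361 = 264/361 = 0.73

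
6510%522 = 246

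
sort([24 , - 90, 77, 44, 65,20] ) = [ - 90, 20,24, 44,65, 77 ]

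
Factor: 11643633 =3^2*107^2* 113^1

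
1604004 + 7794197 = 9398201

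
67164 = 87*772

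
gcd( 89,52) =1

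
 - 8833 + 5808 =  - 3025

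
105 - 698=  - 593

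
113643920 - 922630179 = - 808986259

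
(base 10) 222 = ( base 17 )d1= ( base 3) 22020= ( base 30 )7c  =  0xDE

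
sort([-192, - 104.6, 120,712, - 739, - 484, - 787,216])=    [ - 787, - 739, - 484, - 192, - 104.6,120,  216 , 712]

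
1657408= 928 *1786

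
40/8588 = 10/2147 =0.00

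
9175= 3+9172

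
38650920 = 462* 83660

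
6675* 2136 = 14257800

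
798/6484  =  399/3242 = 0.12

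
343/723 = 343/723 = 0.47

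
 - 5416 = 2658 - 8074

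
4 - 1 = 3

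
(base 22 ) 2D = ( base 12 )49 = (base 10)57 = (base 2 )111001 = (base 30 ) 1r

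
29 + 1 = 30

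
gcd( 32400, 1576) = 8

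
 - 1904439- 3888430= - 5792869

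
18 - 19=-1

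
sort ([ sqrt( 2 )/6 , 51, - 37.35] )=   [ - 37.35, sqrt( 2)/6, 51 ]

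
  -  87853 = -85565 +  -2288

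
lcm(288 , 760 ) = 27360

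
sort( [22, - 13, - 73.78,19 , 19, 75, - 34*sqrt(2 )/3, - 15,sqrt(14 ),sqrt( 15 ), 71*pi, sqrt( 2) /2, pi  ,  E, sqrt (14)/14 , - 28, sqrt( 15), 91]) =[ - 73.78,  -  28, - 34*sqrt(2)/3,  -  15, - 13,  sqrt( 14 ) /14,sqrt(2)/2, E, pi, sqrt(14) , sqrt( 15),sqrt ( 15 ), 19, 19,22,75,91, 71 * pi ]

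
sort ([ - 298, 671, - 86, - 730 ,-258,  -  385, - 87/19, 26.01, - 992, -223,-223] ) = [ - 992, - 730, - 385,  -  298,  -  258, -223, - 223,  -  86,  -  87/19,  26.01, 671]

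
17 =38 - 21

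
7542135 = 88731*85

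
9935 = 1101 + 8834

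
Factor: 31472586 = 2^1*3^2*1748477^1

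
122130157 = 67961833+54168324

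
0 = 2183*0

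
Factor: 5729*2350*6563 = 88358653450= 2^1*5^2*17^1*47^1*337^1*6563^1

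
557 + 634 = 1191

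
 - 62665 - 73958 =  - 136623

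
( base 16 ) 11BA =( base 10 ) 4538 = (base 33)45H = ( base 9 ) 6202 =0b1000110111010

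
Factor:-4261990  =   - 2^1 * 5^1*179^1*2381^1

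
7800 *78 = 608400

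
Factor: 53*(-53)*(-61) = 53^2 * 61^1 = 171349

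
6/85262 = 3/42631= 0.00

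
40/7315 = 8/1463 = 0.01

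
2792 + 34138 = 36930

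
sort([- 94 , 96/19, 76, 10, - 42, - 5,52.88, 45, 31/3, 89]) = [ - 94, - 42 , - 5,96/19, 10, 31/3, 45, 52.88, 76,89] 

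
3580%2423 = 1157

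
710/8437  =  710/8437= 0.08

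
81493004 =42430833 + 39062171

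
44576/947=47+67/947 = 47.07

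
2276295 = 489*4655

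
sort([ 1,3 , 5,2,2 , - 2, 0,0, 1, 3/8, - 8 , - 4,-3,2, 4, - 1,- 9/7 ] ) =[ - 8, - 4, - 3,-2,  -  9/7, - 1, 0 , 0, 3/8, 1 , 1, 2,  2,2, 3,4,5 ]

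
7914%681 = 423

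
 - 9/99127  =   - 9/99127= - 0.00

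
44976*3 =134928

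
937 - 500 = 437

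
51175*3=153525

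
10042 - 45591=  - 35549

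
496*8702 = 4316192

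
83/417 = 83/417 =0.20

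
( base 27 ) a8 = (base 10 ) 278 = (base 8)426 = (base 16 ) 116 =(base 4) 10112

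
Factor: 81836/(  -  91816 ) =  - 2^( - 1 ) *23^( - 1)*41^1= - 41/46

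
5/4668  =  5/4668 = 0.00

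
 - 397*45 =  - 17865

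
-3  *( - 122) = 366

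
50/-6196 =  - 1 + 3073/3098 = - 0.01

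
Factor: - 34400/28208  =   -2^1*5^2*41^( - 1 ) = - 50/41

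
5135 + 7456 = 12591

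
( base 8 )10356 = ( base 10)4334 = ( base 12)2612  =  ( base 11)3290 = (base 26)6ai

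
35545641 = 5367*6623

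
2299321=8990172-6690851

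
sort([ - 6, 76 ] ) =[-6, 76]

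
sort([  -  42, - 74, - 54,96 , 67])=[-74, - 54, - 42, 67 , 96]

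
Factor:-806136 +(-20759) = - 5^1 * 165379^1= - 826895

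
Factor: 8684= 2^2*13^1*167^1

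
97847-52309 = 45538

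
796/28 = 199/7 = 28.43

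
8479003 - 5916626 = 2562377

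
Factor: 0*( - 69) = 0^1 = 0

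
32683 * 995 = 32519585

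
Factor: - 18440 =-2^3*5^1*461^1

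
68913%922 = 685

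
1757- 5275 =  - 3518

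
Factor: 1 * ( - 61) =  - 61 = - 61^1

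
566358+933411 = 1499769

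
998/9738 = 499/4869 = 0.10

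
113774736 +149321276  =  263096012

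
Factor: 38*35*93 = 123690 = 2^1*3^1 *5^1*7^1*19^1*31^1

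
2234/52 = 1117/26= 42.96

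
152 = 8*19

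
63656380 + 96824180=160480560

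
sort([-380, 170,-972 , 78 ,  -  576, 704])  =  [- 972,-576,-380,78, 170, 704]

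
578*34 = 19652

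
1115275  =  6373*175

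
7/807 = 7/807 = 0.01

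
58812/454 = 29406/227=129.54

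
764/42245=764/42245 =0.02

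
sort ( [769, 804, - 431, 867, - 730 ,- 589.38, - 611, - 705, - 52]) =[ - 730, - 705,  -  611, - 589.38, - 431, - 52, 769, 804, 867 ]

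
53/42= 53/42 = 1.26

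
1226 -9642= -8416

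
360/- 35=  - 11  +  5/7 = -10.29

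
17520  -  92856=-75336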